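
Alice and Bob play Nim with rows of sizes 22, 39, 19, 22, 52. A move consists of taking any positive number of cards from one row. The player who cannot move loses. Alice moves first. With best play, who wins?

Bob wins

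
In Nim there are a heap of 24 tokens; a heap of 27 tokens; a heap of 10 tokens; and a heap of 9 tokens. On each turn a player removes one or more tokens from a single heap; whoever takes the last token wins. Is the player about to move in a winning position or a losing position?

Losing position

Write each in binary and XOR column by column:
  11000  (24)
  11011  (27)
  01010  (10)
  01001  (9)
  -----
  00000  (0)
The nim-sum is 0, so this is a P-position: the player to move is in a losing position under optimal play.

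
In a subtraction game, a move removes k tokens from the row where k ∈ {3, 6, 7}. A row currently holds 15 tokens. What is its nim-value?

1

Build the Grundy sequence with g(k) = mex{g(k−s) : s ∈ {3, 6, 7}, s ≤ k}:
k:     0  1  2  3  4  5  6  7  8  9 10 11 12 13 14 15
g(k):  0  0  0  1  1  1  2  2  2  3  0  0  0  1  1  1
So g(15) = 1.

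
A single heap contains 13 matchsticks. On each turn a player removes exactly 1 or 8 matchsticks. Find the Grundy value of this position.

0

Compute g(0), g(1), … for moves {1, 8}:
g(0) = mex{} = 0
g(1) = mex{0} = 1
g(2) = mex{1} = 0
g(3) = mex{0} = 1
g(4) = mex{1} = 0
g(5) = mex{0} = 1
g(6) = mex{1} = 0
g(7) = mex{0} = 1
g(8) = mex{0,1} = 2
g(9) = mex{1,2} = 0
g(10) = mex{0} = 1
g(11) = mex{1} = 0
g(12) = mex{0} = 1
g(13) = mex{1} = 0
So g(13) = 0.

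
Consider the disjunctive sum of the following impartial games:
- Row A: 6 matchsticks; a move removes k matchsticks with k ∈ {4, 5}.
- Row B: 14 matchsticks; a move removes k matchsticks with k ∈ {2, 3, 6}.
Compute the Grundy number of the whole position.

1

For row A, compute g(0), g(1), … with moves {4, 5}:
k:     0  1  2  3  4  5  6
g(k):  0  0  0  0  1  1  1
So g(6) = 1.
For row B, compute g(0), g(1), … with moves {2, 3, 6}:
g(0) = mex{} = 0
g(1) = mex{} = 0
g(2) = mex{0} = 1
g(3) = mex{0} = 1
g(4) = mex{0,1} = 2
g(5) = mex{1} = 0
g(6) = mex{0,1,2} = 3
g(7) = mex{0,2} = 1
g(8) = mex{0,1,3} = 2
g(9) = mex{1,3} = 0
g(10) = mex{1,2} = 0
g(11) = mex{0,2} = 1
g(12) = mex{0,3} = 1
g(13) = mex{0,1} = 2
g(14) = mex{1,2} = 0
So g(14) = 0.
By the Sprague-Grundy theorem, the Grundy value of a sum of independent games is the XOR of the component values.
Combined value = 1 ⊕ 0 = 1.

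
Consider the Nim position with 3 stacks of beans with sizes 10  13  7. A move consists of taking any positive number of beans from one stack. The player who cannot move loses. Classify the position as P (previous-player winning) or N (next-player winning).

Nim-sum: 10 XOR 13 XOR 7 = 0.
The nim-sum is 0, so this is a P-position: the player to move is in a losing position under optimal play.

P-position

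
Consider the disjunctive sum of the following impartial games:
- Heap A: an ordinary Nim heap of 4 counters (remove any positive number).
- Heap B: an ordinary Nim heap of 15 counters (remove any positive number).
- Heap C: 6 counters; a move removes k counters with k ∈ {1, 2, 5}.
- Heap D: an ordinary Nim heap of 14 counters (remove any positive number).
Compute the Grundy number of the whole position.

Heap A is a plain Nim heap of size 4, so its Grundy value is 4.
Heap B is a plain Nim heap of size 15, so its Grundy value is 15.
Grundy values for heap C (subtraction set {1, 2, 5}):
g(0) = mex{} = 0
g(1) = mex{0} = 1
g(2) = mex{0,1} = 2
g(3) = mex{1,2} = 0
g(4) = mex{0,2} = 1
g(5) = mex{0,1} = 2
g(6) = mex{1,2} = 0
So g(6) = 0.
Heap D is a plain Nim heap of size 14, so its Grundy value is 14.
The value of a disjunctive sum is the nim-sum of the parts.
Combined value = 4 XOR 15 XOR 0 XOR 14 = 5.

5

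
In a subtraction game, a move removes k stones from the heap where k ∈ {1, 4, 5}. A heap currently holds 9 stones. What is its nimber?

Build the Grundy sequence with g(k) = mex{g(k−s) : s ∈ {1, 4, 5}, s ≤ k}:
g(0) = mex{} = 0
g(1) = mex{0} = 1
g(2) = mex{1} = 0
g(3) = mex{0} = 1
g(4) = mex{0,1} = 2
g(5) = mex{0,1,2} = 3
g(6) = mex{0,1,3} = 2
g(7) = mex{0,1,2} = 3
g(8) = mex{1,2,3} = 0
g(9) = mex{0,2,3} = 1
So g(9) = 1.

1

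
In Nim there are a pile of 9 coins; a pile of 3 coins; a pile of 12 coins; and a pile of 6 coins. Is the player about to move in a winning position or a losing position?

Compute the nim-sum pairwise:
9 ^ 3 = 10
10 ^ 12 = 6
6 ^ 6 = 0
The nim-sum is 0, so this is a P-position: the player to move is in a losing position under optimal play.

Losing position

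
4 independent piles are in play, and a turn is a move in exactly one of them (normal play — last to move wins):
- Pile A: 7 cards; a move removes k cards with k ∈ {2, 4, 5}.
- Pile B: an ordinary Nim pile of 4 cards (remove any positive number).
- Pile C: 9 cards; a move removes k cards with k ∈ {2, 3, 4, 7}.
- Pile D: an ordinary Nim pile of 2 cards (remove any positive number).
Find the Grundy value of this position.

Grundy values for pile A (subtraction set {2, 4, 5}):
k:     0  1  2  3  4  5  6  7
g(k):  0  0  1  1  2  2  3  0
So g(7) = 0.
Pile B is a plain Nim pile of size 4, so its Grundy value is 4.
Build the Grundy sequence for pile C with g(k) = mex{g(k−s) : s ∈ {2, 3, 4, 7}, s ≤ k}:
k:     0  1  2  3  4  5  6  7  8  9
g(k):  0  0  1  1  2  2  0  3  1  4
So g(9) = 4.
Pile D is a plain Nim pile of size 2, so its Grundy value is 2.
By the Sprague-Grundy theorem, the Grundy value of a sum of independent games is the XOR of the component values.
Combined value = 0 XOR 4 XOR 4 XOR 2 = 2.

2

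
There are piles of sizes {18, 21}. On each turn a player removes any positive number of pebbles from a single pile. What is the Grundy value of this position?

7

Nim-sum: 18 ⊕ 21 = 7.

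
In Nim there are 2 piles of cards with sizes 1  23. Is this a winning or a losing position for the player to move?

Compute the nim-sum pairwise:
1 ^ 23 = 22
The nim-sum is 22 ≠ 0, so this is an N-position: the player to move can win.

Winning position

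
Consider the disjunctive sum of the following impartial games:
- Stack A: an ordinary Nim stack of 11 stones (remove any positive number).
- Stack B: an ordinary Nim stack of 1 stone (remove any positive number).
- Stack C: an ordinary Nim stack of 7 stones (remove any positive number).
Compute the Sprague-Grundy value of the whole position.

Stack A is a plain Nim stack of size 11, so its Grundy value is 11.
Stack B is a plain Nim stack of size 1, so its Grundy value is 1.
Stack C is a plain Nim stack of size 7, so its Grundy value is 7.
The value of a disjunctive sum is the nim-sum of the parts.
Combined value = 11 ⊕ 1 ⊕ 7 = 13.

13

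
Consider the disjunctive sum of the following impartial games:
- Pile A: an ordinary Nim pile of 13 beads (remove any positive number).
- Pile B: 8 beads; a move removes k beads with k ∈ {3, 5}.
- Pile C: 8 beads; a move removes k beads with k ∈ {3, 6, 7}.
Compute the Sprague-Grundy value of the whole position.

15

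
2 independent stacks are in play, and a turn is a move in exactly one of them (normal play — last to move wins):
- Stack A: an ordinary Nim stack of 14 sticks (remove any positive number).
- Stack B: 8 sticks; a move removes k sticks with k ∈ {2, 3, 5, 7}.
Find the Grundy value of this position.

Stack A is a plain Nim stack of size 14, so its Grundy value is 14.
Build the Grundy sequence for stack B with g(k) = mex{g(k−s) : s ∈ {2, 3, 5, 7}, s ≤ k}:
g(0) = mex{} = 0
g(1) = mex{} = 0
g(2) = mex{0} = 1
g(3) = mex{0} = 1
g(4) = mex{0,1} = 2
g(5) = mex{0,1} = 2
g(6) = mex{0,1,2} = 3
g(7) = mex{0,1,2} = 3
g(8) = mex{0,1,2,3} = 4
So g(8) = 4.
The value of a disjunctive sum is the nim-sum of the parts.
Combined value = 14 XOR 4 = 10.

10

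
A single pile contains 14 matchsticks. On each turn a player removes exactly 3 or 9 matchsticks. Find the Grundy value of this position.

0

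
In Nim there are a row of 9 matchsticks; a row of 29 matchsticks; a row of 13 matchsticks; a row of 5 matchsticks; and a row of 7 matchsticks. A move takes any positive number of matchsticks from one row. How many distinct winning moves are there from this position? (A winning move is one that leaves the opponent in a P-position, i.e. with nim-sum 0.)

Nim-sum: 9 ^ 29 ^ 13 ^ 5 ^ 7 = 27.
The overall nim-sum is X = 27. A row of size p has a winning move iff p XOR X < p (reduce it to p XOR X).
  9: 9 XOR 27 = 18 ≥ 9 — no move.
  29: 29 XOR 27 = 6 < 29 — winning move (to 6).
  13: 13 XOR 27 = 22 ≥ 13 — no move.
  5: 5 XOR 27 = 30 ≥ 5 — no move.
  7: 7 XOR 27 = 28 ≥ 7 — no move.
That gives 1 winning move.

1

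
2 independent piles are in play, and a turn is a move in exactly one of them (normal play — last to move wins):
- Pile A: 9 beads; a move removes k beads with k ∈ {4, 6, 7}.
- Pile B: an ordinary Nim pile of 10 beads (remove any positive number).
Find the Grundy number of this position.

8

For pile A, compute g(0), g(1), … with moves {4, 6, 7}:
k:     0  1  2  3  4  5  6  7  8  9
g(k):  0  0  0  0  1  1  1  1  2  2
So g(9) = 2.
Pile B is a plain Nim pile of size 10, so its Grundy value is 10.
The value of a disjunctive sum is the nim-sum of the parts.
Combined value = 2 XOR 10 = 8.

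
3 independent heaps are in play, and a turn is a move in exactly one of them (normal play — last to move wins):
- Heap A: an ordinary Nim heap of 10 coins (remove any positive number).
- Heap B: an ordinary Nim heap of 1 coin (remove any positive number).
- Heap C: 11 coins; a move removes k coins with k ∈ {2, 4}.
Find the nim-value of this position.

Heap A is a plain Nim heap of size 10, so its Grundy value is 10.
Heap B is a plain Nim heap of size 1, so its Grundy value is 1.
Grundy values for heap C (subtraction set {2, 4}):
k:     0  1  2  3  4  5  6  7  8  9 10 11
g(k):  0  0  1  1  2  2  0  0  1  1  2  2
So g(11) = 2.
By the Sprague-Grundy theorem, the Grundy value of a sum of independent games is the XOR of the component values.
Combined value = 10 XOR 1 XOR 2 = 9.

9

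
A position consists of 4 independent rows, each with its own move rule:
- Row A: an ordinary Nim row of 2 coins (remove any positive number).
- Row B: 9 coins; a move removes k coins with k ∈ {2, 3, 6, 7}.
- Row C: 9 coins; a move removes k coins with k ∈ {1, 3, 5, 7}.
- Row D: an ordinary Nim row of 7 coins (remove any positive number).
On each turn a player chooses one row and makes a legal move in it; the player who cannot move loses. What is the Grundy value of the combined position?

Row A is a plain Nim row of size 2, so its Grundy value is 2.
For row B, compute g(0), g(1), … with moves {2, 3, 6, 7}:
k:     0  1  2  3  4  5  6  7  8  9
g(k):  0  0  1  1  2  0  3  1  2  0
So g(9) = 0.
Build the Grundy sequence for row C with g(k) = mex{g(k−s) : s ∈ {1, 3, 5, 7}, s ≤ k}:
k:     0  1  2  3  4  5  6  7  8  9
g(k):  0  1  0  1  0  1  0  1  0  1
So g(9) = 1.
Row D is a plain Nim row of size 7, so its Grundy value is 7.
The value of a disjunctive sum is the nim-sum of the parts.
Combined value = 2 XOR 0 XOR 1 XOR 7 = 4.

4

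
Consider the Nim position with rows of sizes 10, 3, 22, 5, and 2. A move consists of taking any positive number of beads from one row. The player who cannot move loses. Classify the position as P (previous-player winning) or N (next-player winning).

Write each in binary and XOR column by column:
  01010  (10)
  00011  (3)
  10110  (22)
  00101  (5)
  00010  (2)
  -----
  11000  (24)
The nim-sum is 24 ≠ 0, so this is an N-position: the player to move can win.

N-position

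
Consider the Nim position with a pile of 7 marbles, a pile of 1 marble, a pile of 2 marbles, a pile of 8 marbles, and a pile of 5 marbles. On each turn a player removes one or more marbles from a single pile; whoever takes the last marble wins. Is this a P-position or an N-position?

N-position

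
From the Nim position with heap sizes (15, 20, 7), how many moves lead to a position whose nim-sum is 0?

1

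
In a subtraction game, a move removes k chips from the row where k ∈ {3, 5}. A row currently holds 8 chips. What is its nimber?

0

Compute g(0), g(1), … for moves {3, 5}:
g(0) = mex{} = 0
g(1) = mex{} = 0
g(2) = mex{} = 0
g(3) = mex{0} = 1
g(4) = mex{0} = 1
g(5) = mex{0} = 1
g(6) = mex{0,1} = 2
g(7) = mex{0,1} = 2
g(8) = mex{1} = 0
So g(8) = 0.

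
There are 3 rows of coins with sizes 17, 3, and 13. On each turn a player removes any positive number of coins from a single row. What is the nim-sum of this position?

Write each in binary and XOR column by column:
  10001  (17)
  00011  (3)
  01101  (13)
  -----
  11111  (31)

31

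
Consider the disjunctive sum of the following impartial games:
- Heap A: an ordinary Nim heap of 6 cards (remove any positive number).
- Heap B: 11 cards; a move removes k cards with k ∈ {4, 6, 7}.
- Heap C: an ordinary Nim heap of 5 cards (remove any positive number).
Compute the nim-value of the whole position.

3

Heap A is a plain Nim heap of size 6, so its Grundy value is 6.
For heap B, compute g(0), g(1), … with moves {4, 6, 7}:
k:     0  1  2  3  4  5  6  7  8  9 10 11
g(k):  0  0  0  0  1  1  1  1  2  2  2  0
So g(11) = 0.
Heap C is a plain Nim heap of size 5, so its Grundy value is 5.
The value of a disjunctive sum is the nim-sum of the parts.
Combined value = 6 ⊕ 0 ⊕ 5 = 3.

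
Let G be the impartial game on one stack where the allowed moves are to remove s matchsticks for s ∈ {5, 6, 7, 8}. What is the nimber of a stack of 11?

2

Compute g(0), g(1), … for moves {5, 6, 7, 8}:
k:     0  1  2  3  4  5  6  7  8  9 10 11
g(k):  0  0  0  0  0  1  1  1  1  1  2  2
So g(11) = 2.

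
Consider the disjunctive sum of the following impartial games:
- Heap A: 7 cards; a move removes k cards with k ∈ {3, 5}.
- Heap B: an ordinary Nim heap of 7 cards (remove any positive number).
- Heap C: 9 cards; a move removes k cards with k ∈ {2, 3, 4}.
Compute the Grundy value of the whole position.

4

Grundy values for heap A (subtraction set {3, 5}):
k:     0  1  2  3  4  5  6  7
g(k):  0  0  0  1  1  1  2  2
So g(7) = 2.
Heap B is a plain Nim heap of size 7, so its Grundy value is 7.
For heap C, compute g(0), g(1), … with moves {2, 3, 4}:
g(0) = mex{} = 0
g(1) = mex{} = 0
g(2) = mex{0} = 1
g(3) = mex{0} = 1
g(4) = mex{0,1} = 2
g(5) = mex{0,1} = 2
g(6) = mex{1,2} = 0
g(7) = mex{1,2} = 0
g(8) = mex{0,2} = 1
g(9) = mex{0,2} = 1
So g(9) = 1.
The value of a disjunctive sum is the nim-sum of the parts.
Combined value = 2 XOR 7 XOR 1 = 4.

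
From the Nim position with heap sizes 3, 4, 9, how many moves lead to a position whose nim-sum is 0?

Compute the nim-sum pairwise:
3 XOR 4 = 7
7 XOR 9 = 14
The overall nim-sum is X = 14. A heap of size p has a winning move iff p XOR X < p (reduce it to p XOR X).
  3: 3 XOR 14 = 13 ≥ 3 — no move.
  4: 4 XOR 14 = 10 ≥ 4 — no move.
  9: 9 XOR 14 = 7 < 9 — winning move (to 7).
That gives 1 winning move.

1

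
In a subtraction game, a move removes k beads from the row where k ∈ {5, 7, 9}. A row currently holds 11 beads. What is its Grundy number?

Build the Grundy sequence with g(k) = mex{g(k−s) : s ∈ {5, 7, 9}, s ≤ k}:
k:     0  1  2  3  4  5  6  7  8  9 10 11
g(k):  0  0  0  0  0  1  1  1  1  1  2  2
So g(11) = 2.

2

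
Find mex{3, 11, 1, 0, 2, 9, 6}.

4

The values 0, 1, 2, 3 are all present; 4 is the first non-negative integer missing from the set.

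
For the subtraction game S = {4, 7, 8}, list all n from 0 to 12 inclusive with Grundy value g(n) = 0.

0, 1, 2, 3, 12

Build the Grundy sequence with g(k) = mex{g(k−s) : s ∈ {4, 7, 8}, s ≤ k}:
g(0) = mex{} = 0
g(1) = mex{} = 0
g(2) = mex{} = 0
g(3) = mex{} = 0
g(4) = mex{0} = 1
g(5) = mex{0} = 1
g(6) = mex{0} = 1
g(7) = mex{0} = 1
g(8) = mex{0,1} = 2
g(9) = mex{0,1} = 2
g(10) = mex{0,1} = 2
g(11) = mex{0,1} = 2
g(12) = mex{1,2} = 0
The P-positions (g = 0) in 0..12 are 0, 1, 2, 3, 12.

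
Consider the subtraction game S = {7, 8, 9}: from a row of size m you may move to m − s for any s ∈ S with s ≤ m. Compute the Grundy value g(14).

2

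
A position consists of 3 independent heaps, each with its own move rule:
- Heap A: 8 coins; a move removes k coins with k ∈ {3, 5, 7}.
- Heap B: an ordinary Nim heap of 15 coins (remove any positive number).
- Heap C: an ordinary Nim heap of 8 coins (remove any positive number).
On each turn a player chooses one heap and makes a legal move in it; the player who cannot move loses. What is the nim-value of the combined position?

Grundy values for heap A (subtraction set {3, 5, 7}):
g(0) = mex{} = 0
g(1) = mex{} = 0
g(2) = mex{} = 0
g(3) = mex{0} = 1
g(4) = mex{0} = 1
g(5) = mex{0} = 1
g(6) = mex{0,1} = 2
g(7) = mex{0,1} = 2
g(8) = mex{0,1} = 2
So g(8) = 2.
Heap B is a plain Nim heap of size 15, so its Grundy value is 15.
Heap C is a plain Nim heap of size 8, so its Grundy value is 8.
The value of a disjunctive sum is the nim-sum of the parts.
Combined value = 2 ⊕ 15 ⊕ 8 = 5.

5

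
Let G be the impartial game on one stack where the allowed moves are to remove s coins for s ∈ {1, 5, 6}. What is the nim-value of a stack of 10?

Compute g(0), g(1), … for moves {1, 5, 6}:
g(0) = mex{} = 0
g(1) = mex{0} = 1
g(2) = mex{1} = 0
g(3) = mex{0} = 1
g(4) = mex{1} = 0
g(5) = mex{0} = 1
g(6) = mex{0,1} = 2
g(7) = mex{0,1,2} = 3
g(8) = mex{0,1,3} = 2
g(9) = mex{0,1,2} = 3
g(10) = mex{0,1,3} = 2
So g(10) = 2.

2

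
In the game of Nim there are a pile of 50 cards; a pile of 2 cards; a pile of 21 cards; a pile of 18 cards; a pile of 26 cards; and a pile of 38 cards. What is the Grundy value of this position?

Compute the nim-sum pairwise:
50 ⊕ 2 = 48
48 ⊕ 21 = 37
37 ⊕ 18 = 55
55 ⊕ 26 = 45
45 ⊕ 38 = 11

11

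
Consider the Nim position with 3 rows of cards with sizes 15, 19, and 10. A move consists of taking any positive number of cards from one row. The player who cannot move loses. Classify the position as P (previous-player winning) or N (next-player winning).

Nim-sum: 15 XOR 19 XOR 10 = 22.
The nim-sum is 22 ≠ 0, so this is an N-position: the player to move can win.

N-position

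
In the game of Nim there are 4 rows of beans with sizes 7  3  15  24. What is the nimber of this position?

Write each in binary and XOR column by column:
  00111  (7)
  00011  (3)
  01111  (15)
  11000  (24)
  -----
  10011  (19)

19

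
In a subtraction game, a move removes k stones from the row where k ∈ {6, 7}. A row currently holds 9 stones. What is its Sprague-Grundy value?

1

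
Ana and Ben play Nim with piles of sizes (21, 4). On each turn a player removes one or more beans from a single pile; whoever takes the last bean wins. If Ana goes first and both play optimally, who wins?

Nim-sum: 21 ⊕ 4 = 17.
The nim-sum is 17 ≠ 0, so this is an N-position: the player to move can win; Ana has a winning move.

Ana wins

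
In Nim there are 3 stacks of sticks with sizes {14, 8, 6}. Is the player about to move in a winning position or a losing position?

Losing position

Compute the nim-sum pairwise:
14 ⊕ 8 = 6
6 ⊕ 6 = 0
The nim-sum is 0, so this is a P-position: the player to move is in a losing position under optimal play.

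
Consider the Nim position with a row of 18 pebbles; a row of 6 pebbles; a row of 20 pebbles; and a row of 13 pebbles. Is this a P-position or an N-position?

Compute the nim-sum pairwise:
18 ⊕ 6 = 20
20 ⊕ 20 = 0
0 ⊕ 13 = 13
The nim-sum is 13 ≠ 0, so this is an N-position: the player to move can win.

N-position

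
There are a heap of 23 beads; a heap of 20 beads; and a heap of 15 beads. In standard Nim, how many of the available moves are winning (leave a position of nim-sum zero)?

1

Nim-sum: 23 ^ 20 ^ 15 = 12.
The overall nim-sum is X = 12. A heap of size p has a winning move iff p XOR X < p (reduce it to p XOR X).
  23: 23 XOR 12 = 27 ≥ 23 — no move.
  20: 20 XOR 12 = 24 ≥ 20 — no move.
  15: 15 XOR 12 = 3 < 15 — winning move (to 3).
That gives 1 winning move.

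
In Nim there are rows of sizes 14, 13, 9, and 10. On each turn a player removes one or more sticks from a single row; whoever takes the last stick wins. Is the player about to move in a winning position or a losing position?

Compute the nim-sum pairwise:
14 XOR 13 = 3
3 XOR 9 = 10
10 XOR 10 = 0
The nim-sum is 0, so this is a P-position: the player to move is in a losing position under optimal play.

Losing position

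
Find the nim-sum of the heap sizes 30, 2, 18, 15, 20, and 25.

12

Nim-sum: 30 XOR 2 XOR 18 XOR 15 XOR 20 XOR 25 = 12.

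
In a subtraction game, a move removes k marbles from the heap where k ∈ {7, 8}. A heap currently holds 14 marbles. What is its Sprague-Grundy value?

2

Build the Grundy sequence with g(k) = mex{g(k−s) : s ∈ {7, 8}, s ≤ k}:
k:     0  1  2  3  4  5  6  7  8  9 10 11 12 13 14
g(k):  0  0  0  0  0  0  0  1  1  1  1  1  1  1  2
So g(14) = 2.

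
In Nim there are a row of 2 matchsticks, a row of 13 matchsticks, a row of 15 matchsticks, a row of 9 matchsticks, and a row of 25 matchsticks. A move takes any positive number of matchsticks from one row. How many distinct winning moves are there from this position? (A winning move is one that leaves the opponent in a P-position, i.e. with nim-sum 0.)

1

Compute the nim-sum pairwise:
2 XOR 13 = 15
15 XOR 15 = 0
0 XOR 9 = 9
9 XOR 25 = 16
The overall nim-sum is X = 16. A row of size p has a winning move iff p XOR X < p (reduce it to p XOR X).
  2: 2 XOR 16 = 18 ≥ 2 — no move.
  13: 13 XOR 16 = 29 ≥ 13 — no move.
  15: 15 XOR 16 = 31 ≥ 15 — no move.
  9: 9 XOR 16 = 25 ≥ 9 — no move.
  25: 25 XOR 16 = 9 < 25 — winning move (to 9).
That gives 1 winning move.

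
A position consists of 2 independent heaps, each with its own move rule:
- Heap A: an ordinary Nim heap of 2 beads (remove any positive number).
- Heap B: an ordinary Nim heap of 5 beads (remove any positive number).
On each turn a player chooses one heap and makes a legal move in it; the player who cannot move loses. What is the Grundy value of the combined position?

7

Heap A is a plain Nim heap of size 2, so its Grundy value is 2.
Heap B is a plain Nim heap of size 5, so its Grundy value is 5.
The value of a disjunctive sum is the nim-sum of the parts.
Combined value = 2 ⊕ 5 = 7.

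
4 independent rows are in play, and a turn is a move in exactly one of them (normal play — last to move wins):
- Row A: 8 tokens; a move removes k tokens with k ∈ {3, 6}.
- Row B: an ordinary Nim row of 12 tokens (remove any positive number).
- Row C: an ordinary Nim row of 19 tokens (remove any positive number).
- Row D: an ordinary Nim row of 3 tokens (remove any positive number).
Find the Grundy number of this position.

Build the Grundy sequence for row A with g(k) = mex{g(k−s) : s ∈ {3, 6}, s ≤ k}:
k:     0  1  2  3  4  5  6  7  8
g(k):  0  0  0  1  1  1  2  2  2
So g(8) = 2.
Row B is a plain Nim row of size 12, so its Grundy value is 12.
Row C is a plain Nim row of size 19, so its Grundy value is 19.
Row D is a plain Nim row of size 3, so its Grundy value is 3.
By the Sprague-Grundy theorem, the Grundy value of a sum of independent games is the XOR of the component values.
Combined value = 2 XOR 12 XOR 19 XOR 3 = 30.

30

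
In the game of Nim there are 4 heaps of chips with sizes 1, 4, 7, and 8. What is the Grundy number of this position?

10

Nim-sum: 1 XOR 4 XOR 7 XOR 8 = 10.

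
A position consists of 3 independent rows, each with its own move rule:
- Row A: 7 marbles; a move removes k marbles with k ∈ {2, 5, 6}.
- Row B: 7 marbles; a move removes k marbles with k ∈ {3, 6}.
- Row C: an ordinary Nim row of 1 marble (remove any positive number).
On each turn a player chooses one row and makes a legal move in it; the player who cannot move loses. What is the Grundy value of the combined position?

0

For row A, compute g(0), g(1), … with moves {2, 5, 6}:
g(0) = mex{} = 0
g(1) = mex{} = 0
g(2) = mex{0} = 1
g(3) = mex{0} = 1
g(4) = mex{1} = 0
g(5) = mex{0,1} = 2
g(6) = mex{0} = 1
g(7) = mex{0,1,2} = 3
So g(7) = 3.
Build the Grundy sequence for row B with g(k) = mex{g(k−s) : s ∈ {3, 6}, s ≤ k}:
k:     0  1  2  3  4  5  6  7
g(k):  0  0  0  1  1  1  2  2
So g(7) = 2.
Row C is a plain Nim row of size 1, so its Grundy value is 1.
By the Sprague-Grundy theorem, the Grundy value of a sum of independent games is the XOR of the component values.
Combined value = 3 XOR 2 XOR 1 = 0.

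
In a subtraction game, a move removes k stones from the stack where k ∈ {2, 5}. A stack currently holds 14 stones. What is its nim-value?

0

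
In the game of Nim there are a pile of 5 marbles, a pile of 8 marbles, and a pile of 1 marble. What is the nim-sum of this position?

Bitwise XOR of the heap sizes:
  0101  (5)
  1000  (8)
  0001  (1)
  ----
  1100  (12)

12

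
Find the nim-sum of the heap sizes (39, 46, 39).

Nim-sum: 39 ⊕ 46 ⊕ 39 = 46.

46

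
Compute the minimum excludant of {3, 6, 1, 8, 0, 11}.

2

The values 0, 1 are all present; 2 is the first non-negative integer missing from the set.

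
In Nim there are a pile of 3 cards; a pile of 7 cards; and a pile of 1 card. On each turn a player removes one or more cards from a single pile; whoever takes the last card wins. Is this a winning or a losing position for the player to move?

Compute the nim-sum pairwise:
3 XOR 7 = 4
4 XOR 1 = 5
The nim-sum is 5 ≠ 0, so this is an N-position: the player to move can win.

Winning position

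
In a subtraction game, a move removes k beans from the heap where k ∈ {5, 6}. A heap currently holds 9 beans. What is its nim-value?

Build the Grundy sequence with g(k) = mex{g(k−s) : s ∈ {5, 6}, s ≤ k}:
k:     0  1  2  3  4  5  6  7  8  9
g(k):  0  0  0  0  0  1  1  1  1  1
So g(9) = 1.

1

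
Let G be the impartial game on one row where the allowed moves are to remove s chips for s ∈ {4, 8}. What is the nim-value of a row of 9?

2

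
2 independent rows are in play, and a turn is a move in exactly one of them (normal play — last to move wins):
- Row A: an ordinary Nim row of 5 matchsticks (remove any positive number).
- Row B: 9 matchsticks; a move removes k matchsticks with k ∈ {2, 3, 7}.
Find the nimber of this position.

Row A is a plain Nim row of size 5, so its Grundy value is 5.
Build the Grundy sequence for row B with g(k) = mex{g(k−s) : s ∈ {2, 3, 7}, s ≤ k}:
g(0) = mex{} = 0
g(1) = mex{} = 0
g(2) = mex{0} = 1
g(3) = mex{0} = 1
g(4) = mex{0,1} = 2
g(5) = mex{1} = 0
g(6) = mex{1,2} = 0
g(7) = mex{0,2} = 1
g(8) = mex{0} = 1
g(9) = mex{0,1} = 2
So g(9) = 2.
The value of a disjunctive sum is the nim-sum of the parts.
Combined value = 5 ⊕ 2 = 7.

7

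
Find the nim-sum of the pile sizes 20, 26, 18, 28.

0

Bitwise XOR of the heap sizes:
  10100  (20)
  11010  (26)
  10010  (18)
  11100  (28)
  -----
  00000  (0)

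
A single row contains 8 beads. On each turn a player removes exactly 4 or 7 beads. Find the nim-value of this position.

Grundy values for subtraction set {4, 7}:
k:     0  1  2  3  4  5  6  7  8
g(k):  0  0  0  0  1  1  1  1  2
So g(8) = 2.

2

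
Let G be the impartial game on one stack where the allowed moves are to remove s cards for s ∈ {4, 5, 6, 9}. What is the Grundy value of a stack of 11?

Grundy values for subtraction set {4, 5, 6, 9}:
k:     0  1  2  3  4  5  6  7  8  9 10 11
g(k):  0  0  0  0  1  1  1  1  2  2  2  2
So g(11) = 2.

2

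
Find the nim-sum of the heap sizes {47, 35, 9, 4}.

Compute the nim-sum pairwise:
47 XOR 35 = 12
12 XOR 9 = 5
5 XOR 4 = 1

1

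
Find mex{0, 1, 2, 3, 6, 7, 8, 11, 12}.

The values 0, 1, 2, 3 are all present; 4 is the first non-negative integer missing from the set.

4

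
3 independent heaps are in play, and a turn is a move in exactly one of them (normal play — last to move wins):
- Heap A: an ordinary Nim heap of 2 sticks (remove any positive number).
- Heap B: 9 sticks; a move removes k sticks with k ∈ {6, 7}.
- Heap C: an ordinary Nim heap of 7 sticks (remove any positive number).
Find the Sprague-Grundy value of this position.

Heap A is a plain Nim heap of size 2, so its Grundy value is 2.
For heap B, compute g(0), g(1), … with moves {6, 7}:
g(0) = mex{} = 0
g(1) = mex{} = 0
g(2) = mex{} = 0
g(3) = mex{} = 0
g(4) = mex{} = 0
g(5) = mex{} = 0
g(6) = mex{0} = 1
g(7) = mex{0} = 1
g(8) = mex{0} = 1
g(9) = mex{0} = 1
So g(9) = 1.
Heap C is a plain Nim heap of size 7, so its Grundy value is 7.
The value of a disjunctive sum is the nim-sum of the parts.
Combined value = 2 XOR 1 XOR 7 = 4.

4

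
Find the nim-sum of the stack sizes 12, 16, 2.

30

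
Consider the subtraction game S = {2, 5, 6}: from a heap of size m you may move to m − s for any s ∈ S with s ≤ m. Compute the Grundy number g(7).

3

Compute g(0), g(1), … for moves {2, 5, 6}:
k:     0  1  2  3  4  5  6  7
g(k):  0  0  1  1  0  2  1  3
So g(7) = 3.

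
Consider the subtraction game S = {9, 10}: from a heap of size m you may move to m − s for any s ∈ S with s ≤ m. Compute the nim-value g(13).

1

Compute g(0), g(1), … for moves {9, 10}:
g(0) = mex{} = 0
g(1) = mex{} = 0
g(2) = mex{} = 0
g(3) = mex{} = 0
g(4) = mex{} = 0
g(5) = mex{} = 0
g(6) = mex{} = 0
g(7) = mex{} = 0
g(8) = mex{} = 0
g(9) = mex{0} = 1
g(10) = mex{0} = 1
g(11) = mex{0} = 1
g(12) = mex{0} = 1
g(13) = mex{0} = 1
So g(13) = 1.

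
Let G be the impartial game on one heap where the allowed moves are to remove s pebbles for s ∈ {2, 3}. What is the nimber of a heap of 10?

Build the Grundy sequence with g(k) = mex{g(k−s) : s ∈ {2, 3}, s ≤ k}:
g(0) = mex{} = 0
g(1) = mex{} = 0
g(2) = mex{0} = 1
g(3) = mex{0} = 1
g(4) = mex{0,1} = 2
g(5) = mex{1} = 0
g(6) = mex{1,2} = 0
g(7) = mex{0,2} = 1
g(8) = mex{0} = 1
g(9) = mex{0,1} = 2
g(10) = mex{1} = 0
So g(10) = 0.

0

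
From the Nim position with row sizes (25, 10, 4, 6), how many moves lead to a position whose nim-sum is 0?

Bitwise XOR of the heap sizes:
  11001  (25)
  01010  (10)
  00100  (4)
  00110  (6)
  -----
  10001  (17)
The overall nim-sum is X = 17. A row of size p has a winning move iff p XOR X < p (reduce it to p XOR X).
  25: 25 XOR 17 = 8 < 25 — winning move (to 8).
  10: 10 XOR 17 = 27 ≥ 10 — no move.
  4: 4 XOR 17 = 21 ≥ 4 — no move.
  6: 6 XOR 17 = 23 ≥ 6 — no move.
That gives 1 winning move.

1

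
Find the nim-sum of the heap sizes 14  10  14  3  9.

0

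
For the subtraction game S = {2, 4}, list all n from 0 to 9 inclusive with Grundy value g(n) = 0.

0, 1, 6, 7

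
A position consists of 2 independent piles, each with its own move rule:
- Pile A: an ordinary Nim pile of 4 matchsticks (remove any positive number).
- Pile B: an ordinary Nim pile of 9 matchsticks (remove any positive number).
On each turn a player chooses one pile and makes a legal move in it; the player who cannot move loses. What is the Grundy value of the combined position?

Pile A is a plain Nim pile of size 4, so its Grundy value is 4.
Pile B is a plain Nim pile of size 9, so its Grundy value is 9.
By the Sprague-Grundy theorem, the Grundy value of a sum of independent games is the XOR of the component values.
Combined value = 4 ⊕ 9 = 13.

13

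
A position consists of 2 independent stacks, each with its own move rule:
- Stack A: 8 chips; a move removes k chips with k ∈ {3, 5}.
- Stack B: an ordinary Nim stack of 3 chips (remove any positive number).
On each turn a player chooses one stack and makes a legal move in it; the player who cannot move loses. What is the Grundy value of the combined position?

3

Build the Grundy sequence for stack A with g(k) = mex{g(k−s) : s ∈ {3, 5}, s ≤ k}:
g(0) = mex{} = 0
g(1) = mex{} = 0
g(2) = mex{} = 0
g(3) = mex{0} = 1
g(4) = mex{0} = 1
g(5) = mex{0} = 1
g(6) = mex{0,1} = 2
g(7) = mex{0,1} = 2
g(8) = mex{1} = 0
So g(8) = 0.
Stack B is a plain Nim stack of size 3, so its Grundy value is 3.
By the Sprague-Grundy theorem, the Grundy value of a sum of independent games is the XOR of the component values.
Combined value = 0 XOR 3 = 3.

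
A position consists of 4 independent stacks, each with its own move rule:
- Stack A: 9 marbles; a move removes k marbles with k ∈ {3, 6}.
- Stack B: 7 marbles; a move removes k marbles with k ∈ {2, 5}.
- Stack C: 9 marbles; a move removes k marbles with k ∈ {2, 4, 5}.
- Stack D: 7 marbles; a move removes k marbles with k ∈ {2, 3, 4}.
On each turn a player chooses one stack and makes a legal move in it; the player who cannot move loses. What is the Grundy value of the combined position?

1

Grundy values for stack A (subtraction set {3, 6}):
k:     0  1  2  3  4  5  6  7  8  9
g(k):  0  0  0  1  1  1  2  2  2  0
So g(9) = 0.
Build the Grundy sequence for stack B with g(k) = mex{g(k−s) : s ∈ {2, 5}, s ≤ k}:
g(0) = mex{} = 0
g(1) = mex{} = 0
g(2) = mex{0} = 1
g(3) = mex{0} = 1
g(4) = mex{1} = 0
g(5) = mex{0,1} = 2
g(6) = mex{0} = 1
g(7) = mex{1,2} = 0
So g(7) = 0.
Build the Grundy sequence for stack C with g(k) = mex{g(k−s) : s ∈ {2, 4, 5}, s ≤ k}:
g(0) = mex{} = 0
g(1) = mex{} = 0
g(2) = mex{0} = 1
g(3) = mex{0} = 1
g(4) = mex{0,1} = 2
g(5) = mex{0,1} = 2
g(6) = mex{0,1,2} = 3
g(7) = mex{1,2} = 0
g(8) = mex{1,2,3} = 0
g(9) = mex{0,2} = 1
So g(9) = 1.
Build the Grundy sequence for stack D with g(k) = mex{g(k−s) : s ∈ {2, 3, 4}, s ≤ k}:
g(0) = mex{} = 0
g(1) = mex{} = 0
g(2) = mex{0} = 1
g(3) = mex{0} = 1
g(4) = mex{0,1} = 2
g(5) = mex{0,1} = 2
g(6) = mex{1,2} = 0
g(7) = mex{1,2} = 0
So g(7) = 0.
The value of a disjunctive sum is the nim-sum of the parts.
Combined value = 0 ⊕ 0 ⊕ 1 ⊕ 0 = 1.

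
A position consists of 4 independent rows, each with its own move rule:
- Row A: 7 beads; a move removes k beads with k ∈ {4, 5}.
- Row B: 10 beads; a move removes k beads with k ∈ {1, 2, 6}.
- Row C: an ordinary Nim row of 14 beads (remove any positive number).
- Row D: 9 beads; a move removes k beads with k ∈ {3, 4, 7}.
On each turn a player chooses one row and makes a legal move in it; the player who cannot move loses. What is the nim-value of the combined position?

Build the Grundy sequence for row A with g(k) = mex{g(k−s) : s ∈ {4, 5}, s ≤ k}:
k:     0  1  2  3  4  5  6  7
g(k):  0  0  0  0  1  1  1  1
So g(7) = 1.
For row B, compute g(0), g(1), … with moves {1, 2, 6}:
g(0) = mex{} = 0
g(1) = mex{0} = 1
g(2) = mex{0,1} = 2
g(3) = mex{1,2} = 0
g(4) = mex{0,2} = 1
g(5) = mex{0,1} = 2
g(6) = mex{0,1,2} = 3
g(7) = mex{1,2,3} = 0
g(8) = mex{0,2,3} = 1
g(9) = mex{0,1} = 2
g(10) = mex{1,2} = 0
So g(10) = 0.
Row C is a plain Nim row of size 14, so its Grundy value is 14.
Grundy values for row D (subtraction set {3, 4, 7}):
g(0) = mex{} = 0
g(1) = mex{} = 0
g(2) = mex{} = 0
g(3) = mex{0} = 1
g(4) = mex{0} = 1
g(5) = mex{0} = 1
g(6) = mex{0,1} = 2
g(7) = mex{0,1} = 2
g(8) = mex{0,1} = 2
g(9) = mex{0,1,2} = 3
So g(9) = 3.
By the Sprague-Grundy theorem, the Grundy value of a sum of independent games is the XOR of the component values.
Combined value = 1 XOR 0 XOR 14 XOR 3 = 12.

12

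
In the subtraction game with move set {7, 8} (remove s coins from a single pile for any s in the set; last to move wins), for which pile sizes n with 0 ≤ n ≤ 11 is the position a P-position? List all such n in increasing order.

0, 1, 2, 3, 4, 5, 6

Compute g(0), g(1), … for moves {7, 8}:
g(0) = mex{} = 0
g(1) = mex{} = 0
g(2) = mex{} = 0
g(3) = mex{} = 0
g(4) = mex{} = 0
g(5) = mex{} = 0
g(6) = mex{} = 0
g(7) = mex{0} = 1
g(8) = mex{0} = 1
g(9) = mex{0} = 1
g(10) = mex{0} = 1
g(11) = mex{0} = 1
The P-positions (g = 0) in 0..11 are 0, 1, 2, 3, 4, 5, 6.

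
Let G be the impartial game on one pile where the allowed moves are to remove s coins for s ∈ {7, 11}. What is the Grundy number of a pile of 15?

Grundy values for subtraction set {7, 11}:
k:     0  1  2  3  4  5  6  7  8  9 10 11 12 13 14 15
g(k):  0  0  0  0  0  0  0  1  1  1  1  1  1  1  2  2
So g(15) = 2.

2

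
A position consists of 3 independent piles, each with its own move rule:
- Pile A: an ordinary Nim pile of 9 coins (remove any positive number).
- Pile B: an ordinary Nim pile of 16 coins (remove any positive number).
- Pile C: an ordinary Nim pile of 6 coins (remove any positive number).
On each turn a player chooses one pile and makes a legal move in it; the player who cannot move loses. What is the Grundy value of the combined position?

31

Pile A is a plain Nim pile of size 9, so its Grundy value is 9.
Pile B is a plain Nim pile of size 16, so its Grundy value is 16.
Pile C is a plain Nim pile of size 6, so its Grundy value is 6.
The value of a disjunctive sum is the nim-sum of the parts.
Combined value = 9 ⊕ 16 ⊕ 6 = 31.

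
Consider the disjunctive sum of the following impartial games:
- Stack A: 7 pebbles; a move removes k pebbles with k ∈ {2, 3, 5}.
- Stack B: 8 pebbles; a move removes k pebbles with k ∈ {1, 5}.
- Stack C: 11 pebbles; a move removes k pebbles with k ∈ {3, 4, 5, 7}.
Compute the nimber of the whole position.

For stack A, compute g(0), g(1), … with moves {2, 3, 5}:
k:     0  1  2  3  4  5  6  7
g(k):  0  0  1  1  2  2  3  0
So g(7) = 0.
For stack B, compute g(0), g(1), … with moves {1, 5}:
k:     0  1  2  3  4  5  6  7  8
g(k):  0  1  0  1  0  1  0  1  0
So g(8) = 0.
Build the Grundy sequence for stack C with g(k) = mex{g(k−s) : s ∈ {3, 4, 5, 7}, s ≤ k}:
g(0) = mex{} = 0
g(1) = mex{} = 0
g(2) = mex{} = 0
g(3) = mex{0} = 1
g(4) = mex{0} = 1
g(5) = mex{0} = 1
g(6) = mex{0,1} = 2
g(7) = mex{0,1} = 2
g(8) = mex{0,1} = 2
g(9) = mex{0,1,2} = 3
g(10) = mex{1,2} = 0
g(11) = mex{1,2} = 0
So g(11) = 0.
The value of a disjunctive sum is the nim-sum of the parts.
Combined value = 0 XOR 0 XOR 0 = 0.

0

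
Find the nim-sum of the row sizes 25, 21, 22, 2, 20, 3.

15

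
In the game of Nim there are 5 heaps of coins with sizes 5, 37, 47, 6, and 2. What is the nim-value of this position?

11

Nim-sum: 5 XOR 37 XOR 47 XOR 6 XOR 2 = 11.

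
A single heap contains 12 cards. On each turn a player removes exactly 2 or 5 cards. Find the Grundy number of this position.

Grundy values for subtraction set {2, 5}:
k:     0  1  2  3  4  5  6  7  8  9 10 11 12
g(k):  0  0  1  1  0  2  1  0  0  1  1  0  2
So g(12) = 2.

2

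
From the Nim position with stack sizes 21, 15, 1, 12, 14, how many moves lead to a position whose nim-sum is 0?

Write each in binary and XOR column by column:
  10101  (21)
  01111  (15)
  00001  (1)
  01100  (12)
  01110  (14)
  -----
  11001  (25)
The overall nim-sum is X = 25. A stack of size p has a winning move iff p XOR X < p (reduce it to p XOR X).
  21: 21 XOR 25 = 12 < 21 — winning move (to 12).
  15: 15 XOR 25 = 22 ≥ 15 — no move.
  1: 1 XOR 25 = 24 ≥ 1 — no move.
  12: 12 XOR 25 = 21 ≥ 12 — no move.
  14: 14 XOR 25 = 23 ≥ 14 — no move.
That gives 1 winning move.

1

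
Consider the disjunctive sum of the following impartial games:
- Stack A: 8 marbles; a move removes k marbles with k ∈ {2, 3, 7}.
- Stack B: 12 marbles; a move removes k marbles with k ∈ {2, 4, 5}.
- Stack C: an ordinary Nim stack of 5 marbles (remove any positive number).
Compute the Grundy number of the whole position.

6

Build the Grundy sequence for stack A with g(k) = mex{g(k−s) : s ∈ {2, 3, 7}, s ≤ k}:
k:     0  1  2  3  4  5  6  7  8
g(k):  0  0  1  1  2  0  0  1  1
So g(8) = 1.
For stack B, compute g(0), g(1), … with moves {2, 4, 5}:
g(0) = mex{} = 0
g(1) = mex{} = 0
g(2) = mex{0} = 1
g(3) = mex{0} = 1
g(4) = mex{0,1} = 2
g(5) = mex{0,1} = 2
g(6) = mex{0,1,2} = 3
g(7) = mex{1,2} = 0
g(8) = mex{1,2,3} = 0
g(9) = mex{0,2} = 1
g(10) = mex{0,2,3} = 1
g(11) = mex{0,1,3} = 2
g(12) = mex{0,1} = 2
So g(12) = 2.
Stack C is a plain Nim stack of size 5, so its Grundy value is 5.
The value of a disjunctive sum is the nim-sum of the parts.
Combined value = 1 XOR 2 XOR 5 = 6.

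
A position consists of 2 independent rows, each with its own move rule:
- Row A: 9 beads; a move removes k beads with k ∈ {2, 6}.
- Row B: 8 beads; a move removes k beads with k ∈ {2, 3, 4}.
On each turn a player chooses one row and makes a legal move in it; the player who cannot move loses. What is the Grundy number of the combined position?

1

For row A, compute g(0), g(1), … with moves {2, 6}:
g(0) = mex{} = 0
g(1) = mex{} = 0
g(2) = mex{0} = 1
g(3) = mex{0} = 1
g(4) = mex{1} = 0
g(5) = mex{1} = 0
g(6) = mex{0} = 1
g(7) = mex{0} = 1
g(8) = mex{1} = 0
g(9) = mex{1} = 0
So g(9) = 0.
Build the Grundy sequence for row B with g(k) = mex{g(k−s) : s ∈ {2, 3, 4}, s ≤ k}:
k:     0  1  2  3  4  5  6  7  8
g(k):  0  0  1  1  2  2  0  0  1
So g(8) = 1.
By the Sprague-Grundy theorem, the Grundy value of a sum of independent games is the XOR of the component values.
Combined value = 0 XOR 1 = 1.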